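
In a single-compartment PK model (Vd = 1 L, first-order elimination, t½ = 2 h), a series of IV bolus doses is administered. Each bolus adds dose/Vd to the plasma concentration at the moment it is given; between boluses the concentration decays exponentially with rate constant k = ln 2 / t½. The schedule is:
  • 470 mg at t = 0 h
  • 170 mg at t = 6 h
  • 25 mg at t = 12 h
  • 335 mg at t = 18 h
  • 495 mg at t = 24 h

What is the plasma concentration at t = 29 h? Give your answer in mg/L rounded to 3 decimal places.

k = ln 2 / 2 = 0.34657 per h
Dose 1 (470 mg at t=0 h): 470·exp(−0.34657·29) = 0.020 mg/L
Dose 2 (170 mg at t=6 h): 170·exp(−0.34657·23) = 0.059 mg/L
Dose 3 (25 mg at t=12 h): 25·exp(−0.34657·17) = 0.069 mg/L
Dose 4 (335 mg at t=18 h): 335·exp(−0.34657·11) = 7.403 mg/L
Dose 5 (495 mg at t=24 h): 495·exp(−0.34657·5) = 87.504 mg/L
C(29) = 0.020 + 0.059 + 0.069 + 7.403 + 87.504 = 95.055 mg/L

95.055 mg/L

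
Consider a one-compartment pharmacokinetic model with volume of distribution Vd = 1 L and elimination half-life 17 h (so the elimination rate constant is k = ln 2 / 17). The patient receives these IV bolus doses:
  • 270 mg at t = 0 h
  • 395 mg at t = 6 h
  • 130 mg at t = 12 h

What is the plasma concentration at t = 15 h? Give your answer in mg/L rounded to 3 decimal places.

k = ln 2 / 17 = 0.04077 per h
Dose 1 (270 mg at t=0 h): 270·exp(−0.04077·15) = 146.470 mg/L
Dose 2 (395 mg at t=6 h): 395·exp(−0.04077·9) = 273.671 mg/L
Dose 3 (130 mg at t=12 h): 130·exp(−0.04077·3) = 115.032 mg/L
C(15) = 146.470 + 273.671 + 115.032 = 535.173 mg/L

535.173 mg/L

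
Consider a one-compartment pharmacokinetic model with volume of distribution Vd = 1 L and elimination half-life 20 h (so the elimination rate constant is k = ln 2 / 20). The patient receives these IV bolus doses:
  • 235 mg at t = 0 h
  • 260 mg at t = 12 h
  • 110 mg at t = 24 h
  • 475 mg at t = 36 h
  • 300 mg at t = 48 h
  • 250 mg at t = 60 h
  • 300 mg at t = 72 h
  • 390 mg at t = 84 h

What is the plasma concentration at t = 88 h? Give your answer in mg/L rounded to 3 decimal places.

801.665 mg/L

k = ln 2 / 20 = 0.03466 per h
Dose 1 (235 mg at t=0 h): 235·exp(−0.03466·88) = 11.131 mg/L
Dose 2 (260 mg at t=12 h): 260·exp(−0.03466·76) = 18.666 mg/L
Dose 3 (110 mg at t=24 h): 110·exp(−0.03466·64) = 11.970 mg/L
Dose 4 (475 mg at t=36 h): 475·exp(−0.03466·52) = 78.346 mg/L
Dose 5 (300 mg at t=48 h): 300·exp(−0.03466·40) = 75.000 mg/L
Dose 6 (250 mg at t=60 h): 250·exp(−0.03466·28) = 94.732 mg/L
Dose 7 (300 mg at t=72 h): 300·exp(−0.03466·16) = 172.305 mg/L
Dose 8 (390 mg at t=84 h): 390·exp(−0.03466·4) = 339.515 mg/L
C(88) = 11.131 + 18.666 + 11.970 + 78.346 + 75.000 + 94.732 + 172.305 + 339.515 = 801.665 mg/L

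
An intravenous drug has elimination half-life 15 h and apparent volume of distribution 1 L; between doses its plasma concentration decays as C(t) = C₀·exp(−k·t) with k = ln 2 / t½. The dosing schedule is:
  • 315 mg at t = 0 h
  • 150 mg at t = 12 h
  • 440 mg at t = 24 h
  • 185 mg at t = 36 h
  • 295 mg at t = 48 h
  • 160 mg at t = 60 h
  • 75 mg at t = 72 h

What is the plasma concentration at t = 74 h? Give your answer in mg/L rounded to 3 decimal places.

k = ln 2 / 15 = 0.04621 per h
Dose 1 (315 mg at t=0 h): 315·exp(−0.04621·74) = 10.309 mg/L
Dose 2 (150 mg at t=12 h): 150·exp(−0.04621·62) = 8.547 mg/L
Dose 3 (440 mg at t=24 h): 440·exp(−0.04621·50) = 43.654 mg/L
Dose 4 (185 mg at t=36 h): 185·exp(−0.04621·38) = 31.957 mg/L
Dose 5 (295 mg at t=48 h): 295·exp(−0.04621·26) = 88.723 mg/L
Dose 6 (160 mg at t=60 h): 160·exp(−0.04621·14) = 83.784 mg/L
Dose 7 (75 mg at t=72 h): 75·exp(−0.04621·2) = 68.379 mg/L
C(74) = 10.309 + 8.547 + 43.654 + 31.957 + 88.723 + 83.784 + 68.379 = 335.353 mg/L

335.353 mg/L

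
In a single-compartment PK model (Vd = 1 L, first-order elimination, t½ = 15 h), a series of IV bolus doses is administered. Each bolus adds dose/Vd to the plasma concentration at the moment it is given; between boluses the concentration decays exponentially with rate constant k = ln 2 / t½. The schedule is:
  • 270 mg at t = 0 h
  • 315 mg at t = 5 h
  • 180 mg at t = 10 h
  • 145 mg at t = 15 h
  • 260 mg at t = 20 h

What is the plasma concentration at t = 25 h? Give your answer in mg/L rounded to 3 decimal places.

597.759 mg/L

k = ln 2 / 15 = 0.04621 per h
Dose 1 (270 mg at t=0 h): 270·exp(−0.04621·25) = 85.045 mg/L
Dose 2 (315 mg at t=5 h): 315·exp(−0.04621·20) = 125.008 mg/L
Dose 3 (180 mg at t=10 h): 180·exp(−0.04621·15) = 90.000 mg/L
Dose 4 (145 mg at t=15 h): 145·exp(−0.04621·10) = 91.344 mg/L
Dose 5 (260 mg at t=20 h): 260·exp(−0.04621·5) = 206.362 mg/L
C(25) = 85.045 + 125.008 + 90.000 + 91.344 + 206.362 = 597.759 mg/L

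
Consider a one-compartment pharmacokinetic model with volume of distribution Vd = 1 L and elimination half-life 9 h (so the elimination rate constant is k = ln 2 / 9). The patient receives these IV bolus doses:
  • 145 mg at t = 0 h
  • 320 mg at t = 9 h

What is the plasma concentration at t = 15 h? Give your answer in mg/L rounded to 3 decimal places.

247.260 mg/L

k = ln 2 / 9 = 0.07702 per h
Dose 1 (145 mg at t=0 h): 145·exp(−0.07702·15) = 45.672 mg/L
Dose 2 (320 mg at t=9 h): 320·exp(−0.07702·6) = 201.587 mg/L
C(15) = 45.672 + 201.587 = 247.260 mg/L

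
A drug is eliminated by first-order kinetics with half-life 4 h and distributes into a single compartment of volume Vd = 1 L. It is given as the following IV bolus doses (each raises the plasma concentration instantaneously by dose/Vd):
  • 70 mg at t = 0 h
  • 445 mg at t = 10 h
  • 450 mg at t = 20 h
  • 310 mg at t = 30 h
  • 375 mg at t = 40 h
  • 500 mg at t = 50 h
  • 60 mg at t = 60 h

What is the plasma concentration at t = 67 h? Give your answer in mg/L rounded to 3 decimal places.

48.263 mg/L

k = ln 2 / 4 = 0.17329 per h
Dose 1 (70 mg at t=0 h): 70·exp(−0.17329·67) = 0.001 mg/L
Dose 2 (445 mg at t=10 h): 445·exp(−0.17329·57) = 0.023 mg/L
Dose 3 (450 mg at t=20 h): 450·exp(−0.17329·47) = 0.131 mg/L
Dose 4 (310 mg at t=30 h): 310·exp(−0.17329·37) = 0.509 mg/L
Dose 5 (375 mg at t=40 h): 375·exp(−0.17329·27) = 3.484 mg/L
Dose 6 (500 mg at t=50 h): 500·exp(−0.17329·17) = 26.278 mg/L
Dose 7 (60 mg at t=60 h): 60·exp(−0.17329·7) = 17.838 mg/L
C(67) = 0.001 + 0.023 + 0.131 + 0.509 + 3.484 + 26.278 + 17.838 = 48.263 mg/L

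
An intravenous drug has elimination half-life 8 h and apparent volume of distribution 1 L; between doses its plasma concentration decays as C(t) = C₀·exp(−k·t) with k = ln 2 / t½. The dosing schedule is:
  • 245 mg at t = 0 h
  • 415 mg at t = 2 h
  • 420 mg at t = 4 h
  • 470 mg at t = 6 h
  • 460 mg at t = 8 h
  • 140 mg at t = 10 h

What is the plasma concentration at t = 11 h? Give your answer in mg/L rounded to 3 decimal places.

1301.592 mg/L

k = ln 2 / 8 = 0.08664 per h
Dose 1 (245 mg at t=0 h): 245·exp(−0.08664·11) = 94.460 mg/L
Dose 2 (415 mg at t=2 h): 415·exp(−0.08664·9) = 190.278 mg/L
Dose 3 (420 mg at t=4 h): 420·exp(−0.08664·7) = 229.007 mg/L
Dose 4 (470 mg at t=6 h): 470·exp(−0.08664·5) = 304.757 mg/L
Dose 5 (460 mg at t=8 h): 460·exp(−0.08664·3) = 354.708 mg/L
Dose 6 (140 mg at t=10 h): 140·exp(−0.08664·1) = 128.381 mg/L
C(11) = 94.460 + 190.278 + 229.007 + 304.757 + 354.708 + 128.381 = 1301.592 mg/L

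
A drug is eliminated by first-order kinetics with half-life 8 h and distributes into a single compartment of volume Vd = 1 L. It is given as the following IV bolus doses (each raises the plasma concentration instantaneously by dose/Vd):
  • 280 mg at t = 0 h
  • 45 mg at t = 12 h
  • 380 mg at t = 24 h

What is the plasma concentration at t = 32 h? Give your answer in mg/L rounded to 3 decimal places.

215.455 mg/L

k = ln 2 / 8 = 0.08664 per h
Dose 1 (280 mg at t=0 h): 280·exp(−0.08664·32) = 17.500 mg/L
Dose 2 (45 mg at t=12 h): 45·exp(−0.08664·20) = 7.955 mg/L
Dose 3 (380 mg at t=24 h): 380·exp(−0.08664·8) = 190.000 mg/L
C(32) = 17.500 + 7.955 + 190.000 = 215.455 mg/L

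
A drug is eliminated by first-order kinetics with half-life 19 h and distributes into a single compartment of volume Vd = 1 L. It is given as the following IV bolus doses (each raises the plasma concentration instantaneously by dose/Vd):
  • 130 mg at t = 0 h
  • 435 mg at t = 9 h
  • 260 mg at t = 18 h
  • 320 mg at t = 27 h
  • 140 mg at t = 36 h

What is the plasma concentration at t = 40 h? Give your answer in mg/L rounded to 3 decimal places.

607.268 mg/L

k = ln 2 / 19 = 0.03648 per h
Dose 1 (130 mg at t=0 h): 130·exp(−0.03648·40) = 30.213 mg/L
Dose 2 (435 mg at t=9 h): 435·exp(−0.03648·31) = 140.390 mg/L
Dose 3 (260 mg at t=18 h): 260·exp(−0.03648·22) = 116.523 mg/L
Dose 4 (320 mg at t=27 h): 320·exp(−0.03648·13) = 199.151 mg/L
Dose 5 (140 mg at t=36 h): 140·exp(−0.03648·4) = 120.991 mg/L
C(40) = 30.213 + 140.390 + 116.523 + 199.151 + 120.991 = 607.268 mg/L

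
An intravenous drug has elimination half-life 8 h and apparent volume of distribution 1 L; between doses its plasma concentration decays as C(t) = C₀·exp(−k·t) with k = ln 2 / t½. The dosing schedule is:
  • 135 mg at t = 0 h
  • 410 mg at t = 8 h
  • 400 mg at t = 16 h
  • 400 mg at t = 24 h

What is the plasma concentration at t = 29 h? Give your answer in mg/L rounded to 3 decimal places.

k = ln 2 / 8 = 0.08664 per h
Dose 1 (135 mg at t=0 h): 135·exp(−0.08664·29) = 10.942 mg/L
Dose 2 (410 mg at t=8 h): 410·exp(−0.08664·21) = 66.463 mg/L
Dose 3 (400 mg at t=16 h): 400·exp(−0.08664·13) = 129.684 mg/L
Dose 4 (400 mg at t=24 h): 400·exp(−0.08664·5) = 259.368 mg/L
C(29) = 10.942 + 66.463 + 129.684 + 259.368 = 466.457 mg/L

466.457 mg/L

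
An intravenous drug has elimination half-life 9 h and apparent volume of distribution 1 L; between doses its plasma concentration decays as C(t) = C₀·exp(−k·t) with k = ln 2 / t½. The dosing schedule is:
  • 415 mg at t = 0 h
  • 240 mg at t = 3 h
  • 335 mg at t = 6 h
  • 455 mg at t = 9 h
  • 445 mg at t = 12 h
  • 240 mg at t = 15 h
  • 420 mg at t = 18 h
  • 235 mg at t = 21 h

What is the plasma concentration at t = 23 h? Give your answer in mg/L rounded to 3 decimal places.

k = ln 2 / 9 = 0.07702 per h
Dose 1 (415 mg at t=0 h): 415·exp(−0.07702·23) = 70.591 mg/L
Dose 2 (240 mg at t=3 h): 240·exp(−0.07702·20) = 51.435 mg/L
Dose 3 (335 mg at t=6 h): 335·exp(−0.07702·17) = 90.455 mg/L
Dose 4 (455 mg at t=9 h): 455·exp(−0.07702·14) = 154.790 mg/L
Dose 5 (445 mg at t=12 h): 445·exp(−0.07702·11) = 190.737 mg/L
Dose 6 (240 mg at t=15 h): 240·exp(−0.07702·8) = 129.607 mg/L
Dose 7 (420 mg at t=18 h): 420·exp(−0.07702·5) = 285.766 mg/L
Dose 8 (235 mg at t=21 h): 235·exp(−0.07702·2) = 201.452 mg/L
C(23) = 70.591 + 51.435 + 90.455 + 154.790 + 190.737 + 129.607 + 285.766 + 201.452 = 1174.833 mg/L

1174.833 mg/L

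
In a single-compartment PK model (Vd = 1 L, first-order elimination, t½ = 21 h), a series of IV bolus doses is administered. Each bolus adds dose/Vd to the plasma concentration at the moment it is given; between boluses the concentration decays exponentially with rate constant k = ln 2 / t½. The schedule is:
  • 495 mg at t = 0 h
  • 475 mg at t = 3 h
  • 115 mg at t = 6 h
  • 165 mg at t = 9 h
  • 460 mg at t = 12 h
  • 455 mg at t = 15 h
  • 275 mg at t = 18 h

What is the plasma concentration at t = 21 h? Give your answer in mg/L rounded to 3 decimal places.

k = ln 2 / 21 = 0.03301 per h
Dose 1 (495 mg at t=0 h): 495·exp(−0.03301·21) = 247.500 mg/L
Dose 2 (475 mg at t=3 h): 475·exp(−0.03301·18) = 262.221 mg/L
Dose 3 (115 mg at t=6 h): 115·exp(−0.03301·15) = 70.093 mg/L
Dose 4 (165 mg at t=9 h): 165·exp(−0.03301·12) = 111.037 mg/L
Dose 5 (460 mg at t=12 h): 460·exp(−0.03301·9) = 341.779 mg/L
Dose 6 (455 mg at t=15 h): 455·exp(−0.03301·6) = 373.253 mg/L
Dose 7 (275 mg at t=18 h): 275·exp(−0.03301·3) = 249.074 mg/L
C(21) = 247.500 + 262.221 + 70.093 + 111.037 + 341.779 + 373.253 + 249.074 = 1654.957 mg/L

1654.957 mg/L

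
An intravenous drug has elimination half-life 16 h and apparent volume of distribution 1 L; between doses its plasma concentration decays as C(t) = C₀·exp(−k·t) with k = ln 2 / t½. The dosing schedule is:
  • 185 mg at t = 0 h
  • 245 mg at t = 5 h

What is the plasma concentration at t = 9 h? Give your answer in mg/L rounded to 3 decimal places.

k = ln 2 / 16 = 0.04332 per h
Dose 1 (185 mg at t=0 h): 185·exp(−0.04332·9) = 125.269 mg/L
Dose 2 (245 mg at t=5 h): 245·exp(−0.04332·4) = 206.020 mg/L
C(9) = 125.269 + 206.020 = 331.288 mg/L

331.288 mg/L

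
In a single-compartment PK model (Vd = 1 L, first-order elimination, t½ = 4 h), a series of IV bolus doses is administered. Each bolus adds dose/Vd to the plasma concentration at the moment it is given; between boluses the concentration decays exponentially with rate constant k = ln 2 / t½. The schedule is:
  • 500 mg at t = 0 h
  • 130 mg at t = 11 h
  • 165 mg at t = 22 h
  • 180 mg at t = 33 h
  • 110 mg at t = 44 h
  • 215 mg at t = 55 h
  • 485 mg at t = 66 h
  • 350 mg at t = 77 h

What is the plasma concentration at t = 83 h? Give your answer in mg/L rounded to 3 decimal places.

k = ln 2 / 4 = 0.17329 per h
Dose 1 (500 mg at t=0 h): 500·exp(−0.17329·83) = 0.000 mg/L
Dose 2 (130 mg at t=11 h): 130·exp(−0.17329·72) = 0.000 mg/L
Dose 3 (165 mg at t=22 h): 165·exp(−0.17329·61) = 0.004 mg/L
Dose 4 (180 mg at t=33 h): 180·exp(−0.17329·50) = 0.031 mg/L
Dose 5 (110 mg at t=44 h): 110·exp(−0.17329·39) = 0.128 mg/L
Dose 6 (215 mg at t=55 h): 215·exp(−0.17329·28) = 1.680 mg/L
Dose 7 (485 mg at t=66 h): 485·exp(−0.17329·17) = 25.490 mg/L
Dose 8 (350 mg at t=77 h): 350·exp(−0.17329·6) = 123.744 mg/L
C(83) = 0.000 + 0.000 + 0.004 + 0.031 + 0.128 + 1.680 + 25.490 + 123.744 = 151.077 mg/L

151.077 mg/L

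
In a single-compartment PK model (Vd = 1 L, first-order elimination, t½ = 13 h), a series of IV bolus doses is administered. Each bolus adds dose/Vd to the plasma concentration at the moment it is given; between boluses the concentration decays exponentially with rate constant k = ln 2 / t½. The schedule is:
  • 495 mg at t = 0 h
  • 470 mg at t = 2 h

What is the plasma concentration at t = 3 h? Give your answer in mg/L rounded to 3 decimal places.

867.426 mg/L

k = ln 2 / 13 = 0.05332 per h
Dose 1 (495 mg at t=0 h): 495·exp(−0.05332·3) = 421.829 mg/L
Dose 2 (470 mg at t=2 h): 470·exp(−0.05332·1) = 445.596 mg/L
C(3) = 421.829 + 445.596 = 867.426 mg/L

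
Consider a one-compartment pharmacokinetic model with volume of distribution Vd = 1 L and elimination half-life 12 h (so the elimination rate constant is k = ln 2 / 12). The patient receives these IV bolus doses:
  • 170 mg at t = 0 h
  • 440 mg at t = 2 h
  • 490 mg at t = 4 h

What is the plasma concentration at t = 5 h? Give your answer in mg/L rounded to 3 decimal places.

959.849 mg/L

k = ln 2 / 12 = 0.05776 per h
Dose 1 (170 mg at t=0 h): 170·exp(−0.05776·5) = 127.356 mg/L
Dose 2 (440 mg at t=2 h): 440·exp(−0.05776·3) = 369.994 mg/L
Dose 3 (490 mg at t=4 h): 490·exp(−0.05776·1) = 462.498 mg/L
C(5) = 127.356 + 369.994 + 462.498 = 959.849 mg/L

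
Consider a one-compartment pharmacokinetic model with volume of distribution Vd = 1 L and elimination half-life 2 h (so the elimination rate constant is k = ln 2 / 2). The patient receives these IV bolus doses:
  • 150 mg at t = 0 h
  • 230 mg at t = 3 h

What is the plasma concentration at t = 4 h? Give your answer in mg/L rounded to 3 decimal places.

k = ln 2 / 2 = 0.34657 per h
Dose 1 (150 mg at t=0 h): 150·exp(−0.34657·4) = 37.500 mg/L
Dose 2 (230 mg at t=3 h): 230·exp(−0.34657·1) = 162.635 mg/L
C(4) = 37.500 + 162.635 = 200.135 mg/L

200.135 mg/L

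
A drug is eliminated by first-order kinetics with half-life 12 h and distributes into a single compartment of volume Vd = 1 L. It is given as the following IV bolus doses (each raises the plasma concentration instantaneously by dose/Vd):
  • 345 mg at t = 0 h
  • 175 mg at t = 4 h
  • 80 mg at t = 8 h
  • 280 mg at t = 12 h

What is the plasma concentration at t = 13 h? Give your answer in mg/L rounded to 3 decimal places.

k = ln 2 / 12 = 0.05776 per h
Dose 1 (345 mg at t=0 h): 345·exp(−0.05776·13) = 162.818 mg/L
Dose 2 (175 mg at t=4 h): 175·exp(−0.05776·9) = 104.056 mg/L
Dose 3 (80 mg at t=8 h): 80·exp(−0.05776·5) = 59.932 mg/L
Dose 4 (280 mg at t=12 h): 280·exp(−0.05776·1) = 264.285 mg/L
C(13) = 162.818 + 104.056 + 59.932 + 264.285 = 591.091 mg/L

591.091 mg/L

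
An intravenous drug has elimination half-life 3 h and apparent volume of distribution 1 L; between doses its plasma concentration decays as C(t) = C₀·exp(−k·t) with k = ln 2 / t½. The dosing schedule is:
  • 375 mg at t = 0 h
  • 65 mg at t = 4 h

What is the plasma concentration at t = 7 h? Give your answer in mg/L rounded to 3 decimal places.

k = ln 2 / 3 = 0.23105 per h
Dose 1 (375 mg at t=0 h): 375·exp(−0.23105·7) = 74.409 mg/L
Dose 2 (65 mg at t=4 h): 65·exp(−0.23105·3) = 32.500 mg/L
C(7) = 74.409 + 32.500 = 106.909 mg/L

106.909 mg/L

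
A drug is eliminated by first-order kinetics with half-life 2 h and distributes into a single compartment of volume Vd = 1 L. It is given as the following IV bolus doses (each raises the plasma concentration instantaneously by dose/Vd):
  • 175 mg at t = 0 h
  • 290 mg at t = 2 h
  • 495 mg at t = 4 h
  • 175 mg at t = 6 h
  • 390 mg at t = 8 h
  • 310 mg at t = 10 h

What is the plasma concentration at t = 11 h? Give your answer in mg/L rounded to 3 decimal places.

448.460 mg/L

k = ln 2 / 2 = 0.34657 per h
Dose 1 (175 mg at t=0 h): 175·exp(−0.34657·11) = 3.867 mg/L
Dose 2 (290 mg at t=2 h): 290·exp(−0.34657·9) = 12.816 mg/L
Dose 3 (495 mg at t=4 h): 495·exp(−0.34657·7) = 43.752 mg/L
Dose 4 (175 mg at t=6 h): 175·exp(−0.34657·5) = 30.936 mg/L
Dose 5 (390 mg at t=8 h): 390·exp(−0.34657·3) = 137.886 mg/L
Dose 6 (310 mg at t=10 h): 310·exp(−0.34657·1) = 219.203 mg/L
C(11) = 3.867 + 12.816 + 43.752 + 30.936 + 137.886 + 219.203 = 448.460 mg/L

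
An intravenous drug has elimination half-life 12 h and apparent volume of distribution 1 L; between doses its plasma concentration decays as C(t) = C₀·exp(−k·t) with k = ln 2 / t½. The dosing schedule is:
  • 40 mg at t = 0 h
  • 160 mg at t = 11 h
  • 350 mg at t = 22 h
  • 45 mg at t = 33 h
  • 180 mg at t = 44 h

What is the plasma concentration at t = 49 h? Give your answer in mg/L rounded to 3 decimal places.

k = ln 2 / 12 = 0.05776 per h
Dose 1 (40 mg at t=0 h): 40·exp(−0.05776·49) = 2.360 mg/L
Dose 2 (160 mg at t=11 h): 160·exp(−0.05776·38) = 17.818 mg/L
Dose 3 (350 mg at t=22 h): 350·exp(−0.05776·27) = 73.578 mg/L
Dose 4 (45 mg at t=33 h): 45·exp(−0.05776·16) = 17.858 mg/L
Dose 5 (180 mg at t=44 h): 180·exp(−0.05776·5) = 134.848 mg/L
C(49) = 2.360 + 17.818 + 73.578 + 17.858 + 134.848 = 246.462 mg/L

246.462 mg/L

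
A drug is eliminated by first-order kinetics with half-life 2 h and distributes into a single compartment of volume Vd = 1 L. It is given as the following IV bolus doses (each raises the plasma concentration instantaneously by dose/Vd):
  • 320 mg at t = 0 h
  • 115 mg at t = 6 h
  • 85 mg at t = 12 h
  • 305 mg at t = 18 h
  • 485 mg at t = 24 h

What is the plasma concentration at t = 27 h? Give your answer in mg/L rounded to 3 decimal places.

k = ln 2 / 2 = 0.34657 per h
Dose 1 (320 mg at t=0 h): 320·exp(−0.34657·27) = 0.028 mg/L
Dose 2 (115 mg at t=6 h): 115·exp(−0.34657·21) = 0.079 mg/L
Dose 3 (85 mg at t=12 h): 85·exp(−0.34657·15) = 0.470 mg/L
Dose 4 (305 mg at t=18 h): 305·exp(−0.34657·9) = 13.479 mg/L
Dose 5 (485 mg at t=24 h): 485·exp(−0.34657·3) = 171.473 mg/L
C(27) = 0.028 + 0.079 + 0.470 + 13.479 + 171.473 = 185.529 mg/L

185.529 mg/L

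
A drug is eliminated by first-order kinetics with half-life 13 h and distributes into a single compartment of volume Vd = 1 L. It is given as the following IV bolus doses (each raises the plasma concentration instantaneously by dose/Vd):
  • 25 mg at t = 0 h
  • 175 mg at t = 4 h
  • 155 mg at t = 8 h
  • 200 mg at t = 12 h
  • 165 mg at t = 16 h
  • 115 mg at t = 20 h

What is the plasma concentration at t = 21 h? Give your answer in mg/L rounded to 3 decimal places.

k = ln 2 / 13 = 0.05332 per h
Dose 1 (25 mg at t=0 h): 25·exp(−0.05332·21) = 8.159 mg/L
Dose 2 (175 mg at t=4 h): 175·exp(−0.05332·17) = 70.694 mg/L
Dose 3 (155 mg at t=8 h): 155·exp(−0.05332·13) = 77.500 mg/L
Dose 4 (200 mg at t=12 h): 200·exp(−0.05332·9) = 123.773 mg/L
Dose 5 (165 mg at t=16 h): 165·exp(−0.05332·5) = 126.387 mg/L
Dose 6 (115 mg at t=20 h): 115·exp(−0.05332·1) = 109.029 mg/L
C(21) = 8.159 + 70.694 + 77.500 + 123.773 + 126.387 + 109.029 = 515.542 mg/L

515.542 mg/L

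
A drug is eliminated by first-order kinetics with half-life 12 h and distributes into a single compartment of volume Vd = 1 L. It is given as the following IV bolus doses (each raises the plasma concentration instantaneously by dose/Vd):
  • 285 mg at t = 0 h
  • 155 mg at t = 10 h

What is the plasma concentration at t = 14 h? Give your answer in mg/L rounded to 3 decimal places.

249.977 mg/L

k = ln 2 / 12 = 0.05776 per h
Dose 1 (285 mg at t=0 h): 285·exp(−0.05776·14) = 126.953 mg/L
Dose 2 (155 mg at t=10 h): 155·exp(−0.05776·4) = 123.024 mg/L
C(14) = 126.953 + 123.024 = 249.977 mg/L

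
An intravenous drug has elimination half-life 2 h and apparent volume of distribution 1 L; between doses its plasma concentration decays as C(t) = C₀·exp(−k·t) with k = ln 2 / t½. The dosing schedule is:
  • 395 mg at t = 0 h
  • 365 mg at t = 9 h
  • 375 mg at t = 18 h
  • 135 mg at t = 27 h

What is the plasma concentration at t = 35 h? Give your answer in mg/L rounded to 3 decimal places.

k = ln 2 / 2 = 0.34657 per h
Dose 1 (395 mg at t=0 h): 395·exp(−0.34657·35) = 0.002 mg/L
Dose 2 (365 mg at t=9 h): 365·exp(−0.34657·26) = 0.045 mg/L
Dose 3 (375 mg at t=18 h): 375·exp(−0.34657·17) = 1.036 mg/L
Dose 4 (135 mg at t=27 h): 135·exp(−0.34657·8) = 8.438 mg/L
C(35) = 0.002 + 0.045 + 1.036 + 8.438 = 9.520 mg/L

9.520 mg/L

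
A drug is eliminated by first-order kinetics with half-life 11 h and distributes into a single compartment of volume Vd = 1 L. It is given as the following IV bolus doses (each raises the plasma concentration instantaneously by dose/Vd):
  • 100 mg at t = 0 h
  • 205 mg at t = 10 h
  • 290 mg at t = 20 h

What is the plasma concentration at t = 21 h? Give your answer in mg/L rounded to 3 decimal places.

401.416 mg/L

k = ln 2 / 11 = 0.06301 per h
Dose 1 (100 mg at t=0 h): 100·exp(−0.06301·21) = 26.626 mg/L
Dose 2 (205 mg at t=10 h): 205·exp(−0.06301·11) = 102.500 mg/L
Dose 3 (290 mg at t=20 h): 290·exp(−0.06301·1) = 272.290 mg/L
C(21) = 26.626 + 102.500 + 272.290 = 401.416 mg/L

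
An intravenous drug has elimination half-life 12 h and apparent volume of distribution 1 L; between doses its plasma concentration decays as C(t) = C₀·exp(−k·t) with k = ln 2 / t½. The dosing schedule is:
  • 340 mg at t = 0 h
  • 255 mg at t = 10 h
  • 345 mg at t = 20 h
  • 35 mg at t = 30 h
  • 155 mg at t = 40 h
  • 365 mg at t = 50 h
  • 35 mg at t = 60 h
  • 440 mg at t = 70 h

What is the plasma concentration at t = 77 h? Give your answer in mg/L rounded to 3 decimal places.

426.231 mg/L

k = ln 2 / 12 = 0.05776 per h
Dose 1 (340 mg at t=0 h): 340·exp(−0.05776·77) = 3.980 mg/L
Dose 2 (255 mg at t=10 h): 255·exp(−0.05776·67) = 5.319 mg/L
Dose 3 (345 mg at t=20 h): 345·exp(−0.05776·57) = 12.821 mg/L
Dose 4 (35 mg at t=30 h): 35·exp(−0.05776·47) = 2.318 mg/L
Dose 5 (155 mg at t=40 h): 155·exp(−0.05776·37) = 18.288 mg/L
Dose 6 (365 mg at t=50 h): 365·exp(−0.05776·27) = 76.732 mg/L
Dose 7 (35 mg at t=60 h): 35·exp(−0.05776·17) = 13.110 mg/L
Dose 8 (440 mg at t=70 h): 440·exp(−0.05776·7) = 293.665 mg/L
C(77) = 3.980 + 5.319 + 12.821 + 2.318 + 18.288 + 76.732 + 13.110 + 293.665 = 426.231 mg/L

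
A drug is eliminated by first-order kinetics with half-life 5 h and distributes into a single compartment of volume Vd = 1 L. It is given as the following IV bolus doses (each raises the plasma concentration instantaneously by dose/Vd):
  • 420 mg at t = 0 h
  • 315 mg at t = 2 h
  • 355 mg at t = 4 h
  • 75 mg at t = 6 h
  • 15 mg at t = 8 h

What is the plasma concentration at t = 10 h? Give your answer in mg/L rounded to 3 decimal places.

k = ln 2 / 5 = 0.13863 per h
Dose 1 (420 mg at t=0 h): 420·exp(−0.13863·10) = 105.000 mg/L
Dose 2 (315 mg at t=2 h): 315·exp(−0.13863·8) = 103.911 mg/L
Dose 3 (355 mg at t=4 h): 355·exp(−0.13863·6) = 154.523 mg/L
Dose 4 (75 mg at t=6 h): 75·exp(−0.13863·4) = 43.076 mg/L
Dose 5 (15 mg at t=8 h): 15·exp(−0.13863·2) = 11.368 mg/L
C(10) = 105.000 + 103.911 + 154.523 + 43.076 + 11.368 = 417.878 mg/L

417.878 mg/L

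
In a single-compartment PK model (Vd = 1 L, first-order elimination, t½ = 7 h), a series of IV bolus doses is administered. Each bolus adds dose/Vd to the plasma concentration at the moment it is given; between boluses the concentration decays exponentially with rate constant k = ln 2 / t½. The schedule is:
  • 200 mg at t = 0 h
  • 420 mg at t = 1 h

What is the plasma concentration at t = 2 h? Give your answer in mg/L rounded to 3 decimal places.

k = ln 2 / 7 = 0.09902 per h
Dose 1 (200 mg at t=0 h): 200·exp(−0.09902·2) = 164.067 mg/L
Dose 2 (420 mg at t=1 h): 420·exp(−0.09902·1) = 380.404 mg/L
C(2) = 164.067 + 380.404 = 544.471 mg/L

544.471 mg/L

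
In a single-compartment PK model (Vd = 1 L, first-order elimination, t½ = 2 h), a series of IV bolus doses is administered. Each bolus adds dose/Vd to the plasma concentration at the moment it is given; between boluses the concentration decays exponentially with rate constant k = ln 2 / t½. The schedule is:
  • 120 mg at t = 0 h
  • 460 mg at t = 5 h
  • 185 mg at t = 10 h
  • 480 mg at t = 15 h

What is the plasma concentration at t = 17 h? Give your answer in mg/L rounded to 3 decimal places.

k = ln 2 / 2 = 0.34657 per h
Dose 1 (120 mg at t=0 h): 120·exp(−0.34657·17) = 0.331 mg/L
Dose 2 (460 mg at t=5 h): 460·exp(−0.34657·12) = 7.188 mg/L
Dose 3 (185 mg at t=10 h): 185·exp(−0.34657·7) = 16.352 mg/L
Dose 4 (480 mg at t=15 h): 480·exp(−0.34657·2) = 240.000 mg/L
C(17) = 0.331 + 7.188 + 16.352 + 240.000 = 263.871 mg/L

263.871 mg/L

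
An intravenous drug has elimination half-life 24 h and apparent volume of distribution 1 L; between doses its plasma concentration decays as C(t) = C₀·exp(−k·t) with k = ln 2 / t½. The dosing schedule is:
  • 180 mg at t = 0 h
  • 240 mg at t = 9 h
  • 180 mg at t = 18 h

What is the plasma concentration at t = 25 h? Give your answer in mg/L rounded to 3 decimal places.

k = ln 2 / 24 = 0.02888 per h
Dose 1 (180 mg at t=0 h): 180·exp(−0.02888·25) = 87.438 mg/L
Dose 2 (240 mg at t=9 h): 240·exp(−0.02888·16) = 151.191 mg/L
Dose 3 (180 mg at t=18 h): 180·exp(−0.02888·7) = 147.052 mg/L
C(25) = 87.438 + 151.191 + 147.052 = 385.681 mg/L

385.681 mg/L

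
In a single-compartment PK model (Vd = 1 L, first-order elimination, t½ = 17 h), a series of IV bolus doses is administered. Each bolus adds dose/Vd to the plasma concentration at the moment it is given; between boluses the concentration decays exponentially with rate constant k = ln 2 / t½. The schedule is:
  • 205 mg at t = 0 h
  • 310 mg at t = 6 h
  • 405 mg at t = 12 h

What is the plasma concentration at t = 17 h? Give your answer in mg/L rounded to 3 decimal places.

630.766 mg/L

k = ln 2 / 17 = 0.04077 per h
Dose 1 (205 mg at t=0 h): 205·exp(−0.04077·17) = 102.500 mg/L
Dose 2 (310 mg at t=6 h): 310·exp(−0.04077·11) = 197.960 mg/L
Dose 3 (405 mg at t=12 h): 405·exp(−0.04077·5) = 330.306 mg/L
C(17) = 102.500 + 197.960 + 330.306 = 630.766 mg/L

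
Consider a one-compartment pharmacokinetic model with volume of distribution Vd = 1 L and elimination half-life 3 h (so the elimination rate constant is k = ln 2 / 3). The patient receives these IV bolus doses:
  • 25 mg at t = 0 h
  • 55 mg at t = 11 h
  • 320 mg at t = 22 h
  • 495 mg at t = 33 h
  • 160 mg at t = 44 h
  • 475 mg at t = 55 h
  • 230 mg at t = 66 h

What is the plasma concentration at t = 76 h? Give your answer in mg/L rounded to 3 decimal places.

k = ln 2 / 3 = 0.23105 per h
Dose 1 (25 mg at t=0 h): 25·exp(−0.23105·76) = 0.000 mg/L
Dose 2 (55 mg at t=11 h): 55·exp(−0.23105·65) = 0.000 mg/L
Dose 3 (320 mg at t=22 h): 320·exp(−0.23105·54) = 0.001 mg/L
Dose 4 (495 mg at t=33 h): 495·exp(−0.23105·43) = 0.024 mg/L
Dose 5 (160 mg at t=44 h): 160·exp(−0.23105·32) = 0.098 mg/L
Dose 6 (475 mg at t=55 h): 475·exp(−0.23105·21) = 3.711 mg/L
Dose 7 (230 mg at t=66 h): 230·exp(−0.23105·10) = 22.819 mg/L
C(76) = 0.000 + 0.000 + 0.001 + 0.024 + 0.098 + 3.711 + 22.819 = 26.653 mg/L

26.653 mg/L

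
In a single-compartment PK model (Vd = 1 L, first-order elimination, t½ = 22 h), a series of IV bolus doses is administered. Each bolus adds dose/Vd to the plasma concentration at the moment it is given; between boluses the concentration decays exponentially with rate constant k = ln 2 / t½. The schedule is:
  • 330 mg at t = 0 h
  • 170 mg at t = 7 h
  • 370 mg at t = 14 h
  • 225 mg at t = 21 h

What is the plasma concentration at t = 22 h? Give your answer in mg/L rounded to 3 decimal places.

k = ln 2 / 22 = 0.03151 per h
Dose 1 (330 mg at t=0 h): 330·exp(−0.03151·22) = 165.000 mg/L
Dose 2 (170 mg at t=7 h): 170·exp(−0.03151·15) = 105.974 mg/L
Dose 3 (370 mg at t=14 h): 370·exp(−0.03151·8) = 287.565 mg/L
Dose 4 (225 mg at t=21 h): 225·exp(−0.03151·1) = 218.022 mg/L
C(22) = 165.000 + 105.974 + 287.565 + 218.022 = 776.561 mg/L

776.561 mg/L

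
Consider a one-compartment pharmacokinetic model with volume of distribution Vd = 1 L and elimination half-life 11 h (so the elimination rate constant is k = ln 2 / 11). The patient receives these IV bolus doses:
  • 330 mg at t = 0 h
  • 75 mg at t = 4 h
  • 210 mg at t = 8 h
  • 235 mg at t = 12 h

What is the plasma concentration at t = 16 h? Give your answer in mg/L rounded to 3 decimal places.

465.109 mg/L

k = ln 2 / 11 = 0.06301 per h
Dose 1 (330 mg at t=0 h): 330·exp(−0.06301·16) = 120.407 mg/L
Dose 2 (75 mg at t=4 h): 75·exp(−0.06301·12) = 35.210 mg/L
Dose 3 (210 mg at t=8 h): 210·exp(−0.06301·8) = 126.849 mg/L
Dose 4 (235 mg at t=12 h): 235·exp(−0.06301·4) = 182.643 mg/L
C(16) = 120.407 + 35.210 + 126.849 + 182.643 = 465.109 mg/L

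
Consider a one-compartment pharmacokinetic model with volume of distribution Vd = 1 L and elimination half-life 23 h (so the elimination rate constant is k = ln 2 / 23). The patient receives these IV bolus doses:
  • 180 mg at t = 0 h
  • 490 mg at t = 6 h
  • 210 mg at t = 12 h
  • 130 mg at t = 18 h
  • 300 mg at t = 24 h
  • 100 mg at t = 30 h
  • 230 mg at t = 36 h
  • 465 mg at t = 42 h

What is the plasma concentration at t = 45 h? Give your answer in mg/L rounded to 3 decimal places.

k = ln 2 / 23 = 0.03014 per h
Dose 1 (180 mg at t=0 h): 180·exp(−0.03014·45) = 46.377 mg/L
Dose 2 (490 mg at t=6 h): 490·exp(−0.03014·39) = 151.270 mg/L
Dose 3 (210 mg at t=12 h): 210·exp(−0.03014·33) = 77.680 mg/L
Dose 4 (130 mg at t=18 h): 130·exp(−0.03014·27) = 57.618 mg/L
Dose 5 (300 mg at t=24 h): 300·exp(−0.03014·21) = 159.319 mg/L
Dose 6 (100 mg at t=30 h): 100·exp(−0.03014·15) = 63.632 mg/L
Dose 7 (230 mg at t=36 h): 230·exp(−0.03014·9) = 175.361 mg/L
Dose 8 (465 mg at t=42 h): 465·exp(−0.03014·3) = 424.804 mg/L
C(45) = 46.377 + 151.270 + 77.680 + 57.618 + 159.319 + 63.632 + 175.361 + 424.804 = 1156.061 mg/L

1156.061 mg/L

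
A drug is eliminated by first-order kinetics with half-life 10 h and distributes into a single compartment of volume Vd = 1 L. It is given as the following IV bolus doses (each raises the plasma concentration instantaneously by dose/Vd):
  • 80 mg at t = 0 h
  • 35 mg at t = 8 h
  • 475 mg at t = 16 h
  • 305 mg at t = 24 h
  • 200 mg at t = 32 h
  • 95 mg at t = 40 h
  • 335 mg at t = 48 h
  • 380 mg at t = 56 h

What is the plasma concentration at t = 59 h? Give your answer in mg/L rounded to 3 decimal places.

574.605 mg/L

k = ln 2 / 10 = 0.06931 per h
Dose 1 (80 mg at t=0 h): 80·exp(−0.06931·59) = 1.340 mg/L
Dose 2 (35 mg at t=8 h): 35·exp(−0.06931·51) = 1.021 mg/L
Dose 3 (475 mg at t=16 h): 475·exp(−0.06931·43) = 24.114 mg/L
Dose 4 (305 mg at t=24 h): 305·exp(−0.06931·35) = 26.958 mg/L
Dose 5 (200 mg at t=32 h): 200·exp(−0.06931·27) = 30.779 mg/L
Dose 6 (95 mg at t=40 h): 95·exp(−0.06931·19) = 25.455 mg/L
Dose 7 (335 mg at t=48 h): 335·exp(−0.06931·11) = 156.283 mg/L
Dose 8 (380 mg at t=56 h): 380·exp(−0.06931·3) = 308.656 mg/L
C(59) = 1.340 + 1.021 + 24.114 + 26.958 + 30.779 + 25.455 + 156.283 + 308.656 = 574.605 mg/L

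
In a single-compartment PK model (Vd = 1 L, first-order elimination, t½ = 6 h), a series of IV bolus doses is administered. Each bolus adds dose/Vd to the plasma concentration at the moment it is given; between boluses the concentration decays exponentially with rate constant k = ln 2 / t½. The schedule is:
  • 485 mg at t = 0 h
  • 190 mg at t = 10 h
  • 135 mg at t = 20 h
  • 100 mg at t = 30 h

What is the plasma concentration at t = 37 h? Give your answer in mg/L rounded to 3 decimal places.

k = ln 2 / 6 = 0.11552 per h
Dose 1 (485 mg at t=0 h): 485·exp(−0.11552·37) = 6.751 mg/L
Dose 2 (190 mg at t=10 h): 190·exp(−0.11552·27) = 8.397 mg/L
Dose 3 (135 mg at t=20 h): 135·exp(−0.11552·17) = 18.942 mg/L
Dose 4 (100 mg at t=30 h): 100·exp(−0.11552·7) = 44.545 mg/L
C(37) = 6.751 + 8.397 + 18.942 + 44.545 = 78.635 mg/L

78.635 mg/L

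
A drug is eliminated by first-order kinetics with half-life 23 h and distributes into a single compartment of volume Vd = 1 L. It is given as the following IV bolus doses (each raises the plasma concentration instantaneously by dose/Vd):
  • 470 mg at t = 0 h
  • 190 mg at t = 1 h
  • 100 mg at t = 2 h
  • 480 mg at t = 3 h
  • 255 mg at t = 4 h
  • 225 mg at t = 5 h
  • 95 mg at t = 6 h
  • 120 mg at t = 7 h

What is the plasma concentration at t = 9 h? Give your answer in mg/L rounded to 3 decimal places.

k = ln 2 / 23 = 0.03014 per h
Dose 1 (470 mg at t=0 h): 470·exp(−0.03014·9) = 358.347 mg/L
Dose 2 (190 mg at t=1 h): 190·exp(−0.03014·8) = 149.296 mg/L
Dose 3 (100 mg at t=2 h): 100·exp(−0.03014·7) = 80.981 mg/L
Dose 4 (480 mg at t=3 h): 480·exp(−0.03014·6) = 400.601 mg/L
Dose 5 (255 mg at t=4 h): 255·exp(−0.03014·5) = 219.330 mg/L
Dose 6 (225 mg at t=5 h): 225·exp(−0.03014·4) = 199.448 mg/L
Dose 7 (95 mg at t=6 h): 95·exp(−0.03014·3) = 86.788 mg/L
Dose 8 (120 mg at t=7 h): 120·exp(−0.03014·2) = 112.981 mg/L
C(9) = 358.347 + 149.296 + 80.981 + 400.601 + 219.330 + 199.448 + 86.788 + 112.981 = 1607.771 mg/L

1607.771 mg/L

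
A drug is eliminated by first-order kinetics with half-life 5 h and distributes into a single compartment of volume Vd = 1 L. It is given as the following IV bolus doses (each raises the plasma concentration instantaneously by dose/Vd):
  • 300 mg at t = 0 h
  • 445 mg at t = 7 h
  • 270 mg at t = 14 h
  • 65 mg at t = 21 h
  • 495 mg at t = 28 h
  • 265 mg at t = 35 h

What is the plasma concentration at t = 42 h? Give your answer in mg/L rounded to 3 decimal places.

k = ln 2 / 5 = 0.13863 per h
Dose 1 (300 mg at t=0 h): 300·exp(−0.13863·42) = 0.888 mg/L
Dose 2 (445 mg at t=7 h): 445·exp(−0.13863·35) = 3.477 mg/L
Dose 3 (270 mg at t=14 h): 270·exp(−0.13863·28) = 5.567 mg/L
Dose 4 (65 mg at t=21 h): 65·exp(−0.13863·21) = 3.537 mg/L
Dose 5 (495 mg at t=28 h): 495·exp(−0.13863·14) = 71.076 mg/L
Dose 6 (265 mg at t=35 h): 265·exp(−0.13863·7) = 100.416 mg/L
C(42) = 0.888 + 3.477 + 5.567 + 3.537 + 71.076 + 100.416 = 184.960 mg/L

184.960 mg/L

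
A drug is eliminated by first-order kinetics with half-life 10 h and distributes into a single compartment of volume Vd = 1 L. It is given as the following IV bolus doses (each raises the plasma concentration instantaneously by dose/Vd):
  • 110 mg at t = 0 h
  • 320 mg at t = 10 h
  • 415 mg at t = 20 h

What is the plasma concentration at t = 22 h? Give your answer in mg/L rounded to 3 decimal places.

524.507 mg/L

k = ln 2 / 10 = 0.06931 per h
Dose 1 (110 mg at t=0 h): 110·exp(−0.06931·22) = 23.940 mg/L
Dose 2 (320 mg at t=10 h): 320·exp(−0.06931·12) = 139.288 mg/L
Dose 3 (415 mg at t=20 h): 415·exp(−0.06931·2) = 361.278 mg/L
C(22) = 23.940 + 139.288 + 361.278 = 524.507 mg/L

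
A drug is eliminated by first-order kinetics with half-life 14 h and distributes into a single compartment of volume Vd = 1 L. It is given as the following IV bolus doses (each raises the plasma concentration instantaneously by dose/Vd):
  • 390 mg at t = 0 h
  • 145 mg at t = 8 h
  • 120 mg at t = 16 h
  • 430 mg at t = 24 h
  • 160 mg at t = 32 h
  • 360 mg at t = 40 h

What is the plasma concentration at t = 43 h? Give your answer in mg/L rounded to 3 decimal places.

674.523 mg/L

k = ln 2 / 14 = 0.04951 per h
Dose 1 (390 mg at t=0 h): 390·exp(−0.04951·43) = 46.395 mg/L
Dose 2 (145 mg at t=8 h): 145·exp(−0.04951·35) = 25.633 mg/L
Dose 3 (120 mg at t=16 h): 120·exp(−0.04951·27) = 31.523 mg/L
Dose 4 (430 mg at t=24 h): 430·exp(−0.04951·19) = 167.852 mg/L
Dose 5 (160 mg at t=32 h): 160·exp(−0.04951·11) = 92.810 mg/L
Dose 6 (360 mg at t=40 h): 360·exp(−0.04951·3) = 310.310 mg/L
C(43) = 46.395 + 25.633 + 31.523 + 167.852 + 92.810 + 310.310 = 674.523 mg/L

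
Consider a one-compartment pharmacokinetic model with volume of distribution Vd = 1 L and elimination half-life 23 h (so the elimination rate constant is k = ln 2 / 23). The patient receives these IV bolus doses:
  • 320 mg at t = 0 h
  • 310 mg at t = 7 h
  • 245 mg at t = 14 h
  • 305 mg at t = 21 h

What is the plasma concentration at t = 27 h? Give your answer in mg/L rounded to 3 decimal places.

731.629 mg/L

k = ln 2 / 23 = 0.03014 per h
Dose 1 (320 mg at t=0 h): 320·exp(−0.03014·27) = 141.830 mg/L
Dose 2 (310 mg at t=7 h): 310·exp(−0.03014·20) = 169.667 mg/L
Dose 3 (245 mg at t=14 h): 245·exp(−0.03014·13) = 165.584 mg/L
Dose 4 (305 mg at t=21 h): 305·exp(−0.03014·6) = 254.548 mg/L
C(27) = 141.830 + 169.667 + 165.584 + 254.548 = 731.629 mg/L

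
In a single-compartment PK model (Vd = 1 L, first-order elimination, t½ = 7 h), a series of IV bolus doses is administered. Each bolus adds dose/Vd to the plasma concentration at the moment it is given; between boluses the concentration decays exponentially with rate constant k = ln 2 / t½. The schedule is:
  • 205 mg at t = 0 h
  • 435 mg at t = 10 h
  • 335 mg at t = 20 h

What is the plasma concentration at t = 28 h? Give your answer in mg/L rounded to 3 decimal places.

237.705 mg/L

k = ln 2 / 7 = 0.09902 per h
Dose 1 (205 mg at t=0 h): 205·exp(−0.09902·28) = 12.812 mg/L
Dose 2 (435 mg at t=10 h): 435·exp(−0.09902·18) = 73.183 mg/L
Dose 3 (335 mg at t=20 h): 335·exp(−0.09902·8) = 151.709 mg/L
C(28) = 12.812 + 73.183 + 151.709 = 237.705 mg/L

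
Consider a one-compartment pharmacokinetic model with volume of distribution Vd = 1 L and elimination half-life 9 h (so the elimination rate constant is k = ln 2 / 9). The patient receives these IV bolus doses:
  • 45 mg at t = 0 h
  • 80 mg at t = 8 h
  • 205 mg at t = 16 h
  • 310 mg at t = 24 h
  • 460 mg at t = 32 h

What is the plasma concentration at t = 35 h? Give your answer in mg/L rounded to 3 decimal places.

558.464 mg/L

k = ln 2 / 9 = 0.07702 per h
Dose 1 (45 mg at t=0 h): 45·exp(−0.07702·35) = 3.038 mg/L
Dose 2 (80 mg at t=8 h): 80·exp(−0.07702·27) = 10.000 mg/L
Dose 3 (205 mg at t=16 h): 205·exp(−0.07702·19) = 47.451 mg/L
Dose 4 (310 mg at t=24 h): 310·exp(−0.07702·11) = 132.873 mg/L
Dose 5 (460 mg at t=32 h): 460·exp(−0.07702·3) = 365.102 mg/L
C(35) = 3.038 + 10.000 + 47.451 + 132.873 + 365.102 = 558.464 mg/L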